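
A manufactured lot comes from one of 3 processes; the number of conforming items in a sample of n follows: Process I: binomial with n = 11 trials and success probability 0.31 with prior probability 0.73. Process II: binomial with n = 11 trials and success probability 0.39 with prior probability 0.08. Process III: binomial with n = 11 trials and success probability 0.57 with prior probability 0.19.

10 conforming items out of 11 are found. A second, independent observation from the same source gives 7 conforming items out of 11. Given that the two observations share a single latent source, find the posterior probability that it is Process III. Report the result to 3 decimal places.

By Bayes' theorem, P(k | x) = π_k f_k(x) / Σ_j π_j f_j(x).
Since both observations come from the same component, the likelihood for component k is f_k(x₁)·f_k(x₂).
  f_I = [C(11,10)·0.31^10·0.69^1 = 11·8.19628e-06·0.69 = 6.22098e-05] × [0.0205798] = 1.28027e-06
  f_II = [C(11,10)·0.39^10·0.61^1 = 11·8.14041e-05·0.61 = 0.000546221] × [0.0627026] = 3.42495e-05
  f_III = [C(11,10)·0.57^10·0.43^1 = 11·0.00362033·0.43 = 0.0171242] × [0.220552] = 0.00377678
Unnormalised posteriors:
  π_I·f_I = 0.73 × 1.28027e-06 = 9.34596e-07
  π_II·f_II = 0.08 × 3.42495e-05 = 2.73996e-06
  π_III·f_III = 0.19 × 0.00377678 = 0.000717588
Marginal: 9.34596e-07 + 2.73996e-06 + 0.000717588 = 0.000721262
P(Process III | x₁,x₂) ≈ 0.995

0.995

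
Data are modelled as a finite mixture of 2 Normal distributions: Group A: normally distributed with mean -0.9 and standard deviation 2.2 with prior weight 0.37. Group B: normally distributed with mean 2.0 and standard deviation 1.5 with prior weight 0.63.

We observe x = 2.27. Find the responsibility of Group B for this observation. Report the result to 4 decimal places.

Posterior ∝ prior × likelihood, so P(k | x) ∝ P(Z=k) f_k(x); normalise over all components.
Evaluate each component's likelihood at the observed value:
  L_A = (1/(2.2·√(2π)))·exp(−(2.27−-0.9)²/(2·2.2²)) = 0.181337·exp(-1.03811) = 0.0642158
  L_B = (1/(1.5·√(2π)))·exp(−(2.27−2.0)²/(2·1.5²)) = 0.265962·exp(-0.01620) = 0.261688
Prior × likelihood for each component:
  P(Z=A)·L_A = 0.37 × 0.0642158 = 0.0237599
  P(Z=B)·L_B = 0.63 × 0.261688 = 0.164863
Normaliser: 0.0237599 + 0.164863 = 0.188623
P(Group B | x) = 0.164863 / 0.188623 ≈ 0.8740

0.8740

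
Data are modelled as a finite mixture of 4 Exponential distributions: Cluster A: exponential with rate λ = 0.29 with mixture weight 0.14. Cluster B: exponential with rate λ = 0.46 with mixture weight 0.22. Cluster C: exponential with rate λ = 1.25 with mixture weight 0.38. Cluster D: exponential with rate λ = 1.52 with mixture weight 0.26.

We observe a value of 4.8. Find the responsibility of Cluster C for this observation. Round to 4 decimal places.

Posterior ∝ prior × likelihood, so P(k | x) ∝ w_k f_k(x); normalise over all components.
Evaluate each component's likelihood at the observed value:
  L_A = 0.29·e^(−0.29·4.8) = 0.29·e^(−1.3920) = 0.0720875
  L_B = 0.46·e^(−0.46·4.8) = 0.46·e^(−2.2080) = 0.0505633
  L_C = 1.25·e^(−1.25·4.8) = 1.25·e^(−6.0000) = 0.00309844
  L_D = 1.52·e^(−1.52·4.8) = 1.52·e^(−7.2960) = 0.00103093
Weight by the priors:
  w_A·L_A = 0.14 × 0.0720875 = 0.0100923
  w_B·L_B = 0.22 × 0.0505633 = 0.0111239
  w_C·L_C = 0.38 × 0.00309844 = 0.00117741
  w_D·L_D = 0.26 × 0.00103093 = 0.000268043
Marginal: 0.0100923 + 0.0111239 + 0.00117741 + 0.000268043 = 0.0226616
P(Cluster C | data) ≈ 0.0520

0.0520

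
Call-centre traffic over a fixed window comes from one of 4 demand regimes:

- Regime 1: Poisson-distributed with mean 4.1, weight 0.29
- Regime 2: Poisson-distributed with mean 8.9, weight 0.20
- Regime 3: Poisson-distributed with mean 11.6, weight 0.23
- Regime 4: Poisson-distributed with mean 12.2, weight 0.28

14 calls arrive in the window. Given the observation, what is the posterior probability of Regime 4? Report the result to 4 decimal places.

0.5067

P(component k | x) = π_k·f_k(x) / marginal(x), where marginal(x) = Σ_j π_j·f_j(x).
Evaluate each component's likelihood at the observed value:
  L_1 = e^(−4.1)·4.1^14/14! = 7.21038e-05
  L_2 = e^(−8.9)·8.9^14/14! = 0.0306077
  L_3 = e^(−11.6)·11.6^14/14! = 0.0839823
  L_4 = e^(−12.2)·12.2^14/14! = 0.0933763
Prior × likelihood for each component:
  π_1·L_1 = 0.29 × 7.21038e-05 = 2.09101e-05
  π_2·L_2 = 0.20 × 0.0306077 = 0.00612154
  π_3·L_3 = 0.23 × 0.0839823 = 0.0193159
  π_4·L_4 = 0.28 × 0.0933763 = 0.0261454
Normaliser: 2.09101e-05 + 0.00612154 + 0.0193159 + 0.0261454 = 0.0516037
So the posterior for Regime 4 is 0.0261454 / 0.0516037 ≈ 0.5067.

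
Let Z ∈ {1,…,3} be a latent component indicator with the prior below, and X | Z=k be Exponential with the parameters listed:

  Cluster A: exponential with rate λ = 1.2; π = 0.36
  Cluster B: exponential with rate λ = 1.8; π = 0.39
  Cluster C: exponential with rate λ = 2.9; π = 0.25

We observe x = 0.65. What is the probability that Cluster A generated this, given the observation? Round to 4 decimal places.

Posterior ∝ prior × likelihood, so P(k | x) ∝ P(Z=k) f_k(x); normalise over all components.
Evaluate each component's likelihood at the observed value:
  f_A = 0.550087
  f_B = 0.55866
  f_C = 0.440304
Unnormalised posteriors:
  P(Z=A)·f_A = 0.36 × 0.550087 = 0.198031
  P(Z=B)·f_B = 0.39 × 0.55866 = 0.217878
  P(Z=C)·f_C = 0.25 × 0.440304 = 0.110076
Marginal: 0.198031 + 0.217878 + 0.110076 = 0.525985
P(Cluster A | x) ≈ 0.3765

0.3765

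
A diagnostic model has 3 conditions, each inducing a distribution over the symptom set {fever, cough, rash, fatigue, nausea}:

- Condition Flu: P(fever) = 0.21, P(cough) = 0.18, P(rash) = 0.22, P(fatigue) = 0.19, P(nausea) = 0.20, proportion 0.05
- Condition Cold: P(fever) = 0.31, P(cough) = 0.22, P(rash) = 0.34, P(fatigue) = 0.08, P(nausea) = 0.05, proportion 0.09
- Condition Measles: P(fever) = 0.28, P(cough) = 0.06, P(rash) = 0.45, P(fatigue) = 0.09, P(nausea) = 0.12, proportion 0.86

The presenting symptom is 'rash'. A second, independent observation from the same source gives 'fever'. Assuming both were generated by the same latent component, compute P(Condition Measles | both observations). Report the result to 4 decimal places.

Posterior ∝ prior × likelihood, so P(k | x) ∝ P(Z=k) f_k(x); normalise over all components.
Since both observations come from the same component, the likelihood for component k is f_k(x₁)·f_k(x₂).
  f_Flu = [P(rash | comp) = 0.22] × [0.21] = 0.0462
  f_Cold = [P(rash | comp) = 0.34] × [0.31] = 0.1054
  f_Measles = [P(rash | comp) = 0.45] × [0.28] = 0.126
Multiply by the mixture weights:
  P(Z=Flu)·f_Flu = 0.05 × 0.0462 = 0.00231
  P(Z=Cold)·f_Cold = 0.09 × 0.1054 = 0.009486
  P(Z=Measles)·f_Measles = 0.86 × 0.126 = 0.10836
Denominator: 0.00231 + 0.009486 + 0.10836 = 0.120156
P(Condition Measles | data) = 0.10836 / 0.120156 ≈ 0.9018

0.9018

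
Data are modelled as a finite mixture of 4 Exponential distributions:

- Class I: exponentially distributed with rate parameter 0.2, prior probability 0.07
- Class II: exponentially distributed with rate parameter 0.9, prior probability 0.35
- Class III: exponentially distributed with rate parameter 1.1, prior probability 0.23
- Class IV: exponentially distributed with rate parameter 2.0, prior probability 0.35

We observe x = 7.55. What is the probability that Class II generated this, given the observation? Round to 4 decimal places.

P(component k | x) = π_k·f_k(x) / marginal(x), where marginal(x) = Σ_j π_j·f_j(x).
Evaluate each component's likelihood at the observed value:
  p_I = 0.044182
  p_II = 0.00100742
  p_III = 0.000272005
  p_IV = 5.53584e-07
Weight by the priors:
  π_I·p_I = 0.07 × 0.044182 = 0.00309274
  π_II·p_II = 0.35 × 0.00100742 = 0.000352598
  π_III·p_III = 0.23 × 0.000272005 = 6.25612e-05
  π_IV·p_IV = 0.35 × 5.53584e-07 = 1.93754e-07
Marginal: 0.00309274 + 0.000352598 + 6.25612e-05 + 1.93754e-07 = 0.00350809
P(Class II | data) = 0.000352598 / 0.00350809 ≈ 0.1005

0.1005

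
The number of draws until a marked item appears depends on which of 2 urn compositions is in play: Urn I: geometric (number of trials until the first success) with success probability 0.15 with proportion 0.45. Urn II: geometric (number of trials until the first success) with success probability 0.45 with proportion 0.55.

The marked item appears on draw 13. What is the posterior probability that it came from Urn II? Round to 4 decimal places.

Posterior ∝ prior × likelihood, so P(k | x) ∝ P(Z=k) f_k(x); normalise over all components.
Geometric probabilities:
  f_I = 0.15·(1−0.15)^12 = 0.15·0.142242 = 0.0213363
  f_II = 0.45·(1−0.45)^12 = 0.45·0.000766218 = 0.000344798
Multiply by the mixture weights:
  P(Z=I)·f_I = 0.45 × 0.0213363 = 0.00960132
  P(Z=II)·f_II = 0.55 × 0.000344798 = 0.000189639
Denominator: 0.00960132 + 0.000189639 = 0.00979096
Responsibility of Urn II: 0.000189639 / 0.00979096 ≈ 0.0194

0.0194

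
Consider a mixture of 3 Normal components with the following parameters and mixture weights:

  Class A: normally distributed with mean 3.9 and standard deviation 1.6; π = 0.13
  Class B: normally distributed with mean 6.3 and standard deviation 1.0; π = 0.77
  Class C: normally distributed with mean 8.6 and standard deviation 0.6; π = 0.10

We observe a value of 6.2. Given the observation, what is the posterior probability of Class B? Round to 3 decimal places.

0.964

By Bayes' theorem, P(k | x) = π_k f_k(x) / Σ_j π_j f_j(x).
Component likelihoods at x = 6.2:
  f_A = (1/(1.6·√(2π)))·exp(−(6.2−3.9)²/(2·1.6²)) = 0.249339·exp(-1.03320) = 0.0887311
  f_B = (1/(1.0·√(2π)))·exp(−(6.2−6.3)²/(2·1.0²)) = 0.398942·exp(-0.00500) = 0.396953
  f_C = (1/(0.6·√(2π)))·exp(−(6.2−8.6)²/(2·0.6²)) = 0.664904·exp(-8.00000) = 0.00022305
Weight by the priors:
  π_A·f_A = 0.13 × 0.0887311 = 0.011535
  π_B·f_B = 0.77 × 0.396953 = 0.305653
  π_C·f_C = 0.10 × 0.00022305 = 2.2305e-05
Denominator: 0.011535 + 0.305653 + 2.2305e-05 = 0.317211
So the posterior for Class B is 0.305653 / 0.317211 ≈ 0.964.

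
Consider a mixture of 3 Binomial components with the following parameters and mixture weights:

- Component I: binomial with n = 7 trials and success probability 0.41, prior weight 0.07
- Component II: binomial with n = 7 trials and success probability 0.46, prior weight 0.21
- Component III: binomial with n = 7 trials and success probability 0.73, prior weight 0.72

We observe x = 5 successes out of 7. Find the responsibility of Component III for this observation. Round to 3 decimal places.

By Bayes' theorem, P(k | x) = π_k f_k(x) / Σ_j π_j f_j(x).
Evaluate each component's likelihood at the observed value:
  p_I = C(7,5)·0.41^5·0.59^2 = 21·0.0115856·0.3481 = 0.084692
  p_II = C(7,5)·0.46^5·0.54^2 = 21·0.0205963·0.2916 = 0.126123
  p_III = C(7,5)·0.73^5·0.27^2 = 21·0.207307·0.0729 = 0.317367
Weight by the priors:
  π_I·p_I = 0.07 × 0.084692 = 0.00592844
  π_II·p_II = 0.21 × 0.126123 = 0.0264859
  π_III·p_III = 0.72 × 0.317367 = 0.228504
Evidence: 0.00592844 + 0.0264859 + 0.228504 = 0.260918
Responsibility of Component III: 0.228504 / 0.260918 ≈ 0.876

0.876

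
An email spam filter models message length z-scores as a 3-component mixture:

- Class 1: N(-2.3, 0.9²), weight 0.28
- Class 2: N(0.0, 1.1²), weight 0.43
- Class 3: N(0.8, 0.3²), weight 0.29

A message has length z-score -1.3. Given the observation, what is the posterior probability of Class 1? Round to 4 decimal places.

0.4633

By Bayes' theorem, P(k | x) = w_k f_k(x) / Σ_j w_j f_j(x).
Normal densities:
  f_1 = (1/(0.9·√(2π)))·exp(−(-1.3−-2.3)²/(2·0.9²)) = 0.443269·exp(-0.61728) = 0.239103
  f_2 = (1/(1.1·√(2π)))·exp(−(-1.3−0.0)²/(2·1.1²)) = 0.362675·exp(-0.69835) = 0.180397
  f_3 = (1/(0.3·√(2π)))·exp(−(-1.3−0.8)²/(2·0.3²)) = 1.329808·exp(-24.50000) = 3.04491e-11
Prior × likelihood for each component:
  w_1·f_1 = 0.28 × 0.239103 = 0.0669488
  w_2·f_2 = 0.43 × 0.180397 = 0.0775707
  w_3·f_3 = 0.29 × 3.04491e-11 = 8.83023e-12
Normaliser: 0.0669488 + 0.0775707 + 8.83023e-12 = 0.144519
So the posterior for Class 1 is 0.0669488 / 0.144519 ≈ 0.4633.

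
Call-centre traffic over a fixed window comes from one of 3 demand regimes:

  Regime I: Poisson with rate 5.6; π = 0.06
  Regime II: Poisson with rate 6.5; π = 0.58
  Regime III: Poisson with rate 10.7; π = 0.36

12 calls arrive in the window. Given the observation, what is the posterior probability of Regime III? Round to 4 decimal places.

Apply Bayes' rule: the posterior for each component is proportional to its prior times its likelihood at x.
Evaluate each component's likelihood at the observed value:
  L_I = e^(−5.6)·5.6^12/12! = 0.00734294
  L_II = e^(−6.5)·6.5^12/12! = 0.0178529
  L_III = e^(−10.7)·10.7^12/12! = 0.106003
Prior × likelihood for each component:
  π_I·L_I = 0.06 × 0.00734294 = 0.000440577
  π_II·L_II = 0.58 × 0.0178529 = 0.0103547
  π_III·L_III = 0.36 × 0.106003 = 0.038161
Sum: 0.000440577 + 0.0103547 + 0.038161 = 0.0489563
Responsibility of Regime III: 0.038161 / 0.0489563 ≈ 0.7795

0.7795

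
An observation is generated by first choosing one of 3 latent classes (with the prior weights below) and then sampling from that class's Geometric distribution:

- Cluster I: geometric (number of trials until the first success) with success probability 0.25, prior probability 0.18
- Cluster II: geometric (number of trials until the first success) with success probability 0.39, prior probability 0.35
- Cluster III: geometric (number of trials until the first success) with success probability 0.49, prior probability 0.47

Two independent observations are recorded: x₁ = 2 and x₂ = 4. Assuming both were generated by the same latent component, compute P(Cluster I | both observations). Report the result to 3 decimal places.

P(component k | x) = P(Z=k)·f_k(x) / marginal(x), where marginal(x) = Σ_j P(Z=j)·f_j(x).
Since both observations come from the same component, the likelihood for component k is f_k(x₁)·f_k(x₂).
  L_I = [0.1875] × [0.105469] = 0.0197754
  L_II = [0.2379] × [0.0885226] = 0.0210595
  L_III = [0.2499] × [0.064999] = 0.0162432
Prior × likelihood for each component:
  P(Z=I)·L_I = 0.18 × 0.0197754 = 0.00355957
  P(Z=II)·L_II = 0.35 × 0.0210595 = 0.00737083
  P(Z=III)·L_III = 0.47 × 0.0162432 = 0.00763433
Evidence: 0.00355957 + 0.00737083 + 0.00763433 = 0.0185647
So the posterior for Cluster I is 0.00355957 / 0.0185647 ≈ 0.192.

0.192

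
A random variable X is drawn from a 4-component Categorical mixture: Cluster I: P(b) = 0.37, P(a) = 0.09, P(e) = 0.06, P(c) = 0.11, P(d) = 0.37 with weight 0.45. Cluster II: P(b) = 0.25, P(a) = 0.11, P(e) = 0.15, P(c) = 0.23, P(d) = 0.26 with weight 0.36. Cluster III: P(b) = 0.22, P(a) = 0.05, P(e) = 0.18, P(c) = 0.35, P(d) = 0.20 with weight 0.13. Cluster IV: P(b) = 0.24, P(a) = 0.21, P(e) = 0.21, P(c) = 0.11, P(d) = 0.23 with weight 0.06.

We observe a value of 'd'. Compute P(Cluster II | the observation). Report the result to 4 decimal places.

P(component k | x) = π_k·f_k(x) / marginal(x), where marginal(x) = Σ_j π_j·f_j(x).
Categorical probabilities:
  L_I = 0.37
  L_II = 0.26
  L_III = 0.2
  L_IV = 0.23
Prior × likelihood for each component:
  π_I·L_I = 0.45 × 0.37 = 0.1665
  π_II·L_II = 0.36 × 0.26 = 0.0936
  π_III·L_III = 0.13 × 0.2 = 0.026
  π_IV·L_IV = 0.06 × 0.23 = 0.0138
Normaliser: 0.1665 + 0.0936 + 0.026 + 0.0138 = 0.2999
Responsibility of Cluster II: 0.0936 / 0.2999 ≈ 0.3121

0.3121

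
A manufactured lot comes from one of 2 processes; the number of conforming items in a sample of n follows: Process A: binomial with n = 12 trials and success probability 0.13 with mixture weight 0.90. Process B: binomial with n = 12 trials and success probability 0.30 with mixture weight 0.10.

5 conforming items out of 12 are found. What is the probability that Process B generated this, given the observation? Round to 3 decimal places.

P(component k | x) = w_k·f_k(x) / marginal(x), where marginal(x) = Σ_j w_j·f_j(x).
Binomial probabilities:
  L_A = 0.0110937
  L_B = 0.158496
Multiply by the mixture weights:
  w_A·L_A = 0.90 × 0.0110937 = 0.00998434
  w_B·L_B = 0.10 × 0.158496 = 0.0158496
Normaliser: 0.00998434 + 0.0158496 = 0.0258339
Responsibility of Process B: 0.0158496 / 0.0258339 ≈ 0.614

0.614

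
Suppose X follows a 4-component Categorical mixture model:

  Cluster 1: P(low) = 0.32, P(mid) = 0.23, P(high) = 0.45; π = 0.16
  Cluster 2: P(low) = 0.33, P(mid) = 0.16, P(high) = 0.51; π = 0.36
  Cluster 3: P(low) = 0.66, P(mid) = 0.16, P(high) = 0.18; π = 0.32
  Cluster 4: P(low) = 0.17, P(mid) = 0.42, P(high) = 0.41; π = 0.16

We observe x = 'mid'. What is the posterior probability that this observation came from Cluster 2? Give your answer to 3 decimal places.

P(component k | x) = π_k·f_k(x) / marginal(x), where marginal(x) = Σ_j π_j·f_j(x).
Evaluate each component's likelihood at the observed value:
  f_1 = P(mid | comp) = 0.23
  f_2 = P(mid | comp) = 0.16
  f_3 = P(mid | comp) = 0.16
  f_4 = P(mid | comp) = 0.42
Unnormalised posteriors:
  π_1·f_1 = 0.16 × 0.23 = 0.0368
  π_2·f_2 = 0.36 × 0.16 = 0.0576
  π_3·f_3 = 0.32 × 0.16 = 0.0512
  π_4·f_4 = 0.16 × 0.42 = 0.0672
Evidence: 0.0368 + 0.0576 + 0.0512 + 0.0672 = 0.2128
P(Cluster 2 | data) = 0.0576 / 0.2128 ≈ 0.271

0.271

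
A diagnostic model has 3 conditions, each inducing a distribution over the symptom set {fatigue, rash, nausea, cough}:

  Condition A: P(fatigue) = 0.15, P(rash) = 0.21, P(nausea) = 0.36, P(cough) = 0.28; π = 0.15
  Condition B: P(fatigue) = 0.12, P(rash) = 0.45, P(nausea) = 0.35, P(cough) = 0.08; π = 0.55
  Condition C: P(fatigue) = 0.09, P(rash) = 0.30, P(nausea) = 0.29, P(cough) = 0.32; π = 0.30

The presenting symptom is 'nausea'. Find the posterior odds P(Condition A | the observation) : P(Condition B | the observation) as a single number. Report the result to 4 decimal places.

Since P(k|x) ∝ P(Z=k) f_k(x), the posterior odds are P(Z=i) f_i(x) / (P(Z=j) f_j(x)).
Categorical probabilities:
  p_A = P(nausea | comp) = 0.36
  p_B = P(nausea | comp) = 0.35
  p_C = P(nausea | comp) = 0.29
Odds = (0.15/0.55) × (0.36/0.35) = 0.272727 × 1.02857 ≈ 0.2805

0.2805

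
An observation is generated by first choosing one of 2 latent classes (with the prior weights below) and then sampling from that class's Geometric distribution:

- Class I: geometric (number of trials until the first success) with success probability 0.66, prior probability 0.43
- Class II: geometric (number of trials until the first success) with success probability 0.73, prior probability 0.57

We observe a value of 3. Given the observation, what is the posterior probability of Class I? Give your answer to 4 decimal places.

0.5196

By Bayes' theorem, P(k | x) = w_k f_k(x) / Σ_j w_j f_j(x).
Evaluate each component's likelihood at the observed value:
  p_I = 0.66·(1−0.66)^2 = 0.66·0.1156 = 0.076296
  p_II = 0.73·(1−0.73)^2 = 0.73·0.0729 = 0.053217
Unnormalised posteriors:
  w_I·p_I = 0.43 × 0.076296 = 0.0328073
  w_II·p_II = 0.57 × 0.053217 = 0.0303337
Sum: 0.0328073 + 0.0303337 = 0.063141
So the posterior for Class I is 0.0328073 / 0.063141 ≈ 0.5196.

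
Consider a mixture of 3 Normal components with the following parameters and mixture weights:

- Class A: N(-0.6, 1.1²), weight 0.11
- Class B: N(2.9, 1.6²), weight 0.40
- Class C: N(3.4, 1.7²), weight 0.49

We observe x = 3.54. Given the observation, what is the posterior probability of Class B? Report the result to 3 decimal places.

0.445

P(component k | x) = π_k·f_k(x) / marginal(x), where marginal(x) = Σ_j π_j·f_j(x).
Normal densities:
  p_A = (1/(1.1·√(2π)))·exp(−(3.54−-0.6)²/(2·1.1²)) = 0.362675·exp(-7.08248) = 0.000304534
  p_B = (1/(1.6·√(2π)))·exp(−(3.54−2.9)²/(2·1.6²)) = 0.249339·exp(-0.08000) = 0.230169
  p_C = (1/(1.7·√(2π)))·exp(−(3.54−3.4)²/(2·1.7²)) = 0.234672·exp(-0.00339) = 0.233878
Unnormalised posteriors:
  π_A·p_A = 0.11 × 0.000304534 = 3.34987e-05
  π_B·p_B = 0.40 × 0.230169 = 0.0920675
  π_C·p_C = 0.49 × 0.233878 = 0.1146
Denominator: 3.34987e-05 + 0.0920675 + 0.1146 = 0.206701
P(Class B | x) = 0.0920675 / 0.206701 ≈ 0.445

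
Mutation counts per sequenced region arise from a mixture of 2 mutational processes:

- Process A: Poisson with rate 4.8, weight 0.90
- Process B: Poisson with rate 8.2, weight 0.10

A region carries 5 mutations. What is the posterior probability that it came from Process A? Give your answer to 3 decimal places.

The responsibility of component k is π_k f_k(x) divided by Σ_j π_j f_j(x).
Component likelihoods at x = 5 mutations:
  L_A = e^(−4.8)·4.8^5/5! = 0.174748
  L_B = e^(−8.2)·8.2^5/5! = 0.0848542
Weight by the priors:
  π_A·L_A = 0.90 × 0.174748 = 0.157273
  π_B·L_B = 0.10 × 0.0848542 = 0.00848542
Denominator: 0.157273 + 0.00848542 = 0.165758
P(Process A | 5 mutations) ≈ 0.949

0.949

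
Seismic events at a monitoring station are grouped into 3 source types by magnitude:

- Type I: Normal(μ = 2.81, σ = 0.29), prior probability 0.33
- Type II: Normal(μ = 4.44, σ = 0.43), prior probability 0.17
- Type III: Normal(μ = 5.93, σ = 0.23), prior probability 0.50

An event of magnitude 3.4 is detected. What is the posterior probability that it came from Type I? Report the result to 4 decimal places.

0.8713

The responsibility of component k is P(Z=k) f_k(x) divided by Σ_j P(Z=j) f_j(x).
Component likelihoods at x = 3.4:
  f_I = 0.173666
  f_II = 0.0497974
  f_III = 9.21226e-27
Prior × likelihood for each component:
  P(Z=I)·f_I = 0.33 × 0.173666 = 0.0573096
  P(Z=II)·f_II = 0.17 × 0.0497974 = 0.00846556
  P(Z=III)·f_III = 0.50 × 9.21226e-27 = 4.60613e-27
Denominator: 0.0573096 + 0.00846556 + 4.60613e-27 = 0.0657752
P(Type I | 3.4) = 0.0573096 / 0.0657752 ≈ 0.8713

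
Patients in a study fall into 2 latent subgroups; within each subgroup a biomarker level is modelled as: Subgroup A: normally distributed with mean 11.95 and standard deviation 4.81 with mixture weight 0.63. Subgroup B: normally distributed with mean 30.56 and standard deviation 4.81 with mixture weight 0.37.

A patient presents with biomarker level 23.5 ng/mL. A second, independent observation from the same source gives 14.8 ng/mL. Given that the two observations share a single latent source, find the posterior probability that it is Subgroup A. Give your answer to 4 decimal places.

0.9805

The responsibility of component k is w_k f_k(x) divided by Σ_j w_j f_j(x).
Since both observations come from the same component, the likelihood for component k is f_k(x₁)·f_k(x₂).
  p_A = [0.00464191] × [0.0695873] = 0.000323018
  p_B = [0.0282456] × [0.000386884] = 1.09278e-05
Weight by the priors:
  w_A·p_A = 0.63 × 0.000323018 = 0.000203501
  w_B·p_B = 0.37 × 1.09278e-05 = 4.04327e-06
Marginal: 0.000203501 + 4.04327e-06 = 0.000207544
So the posterior for Subgroup A is 0.000203501 / 0.000207544 ≈ 0.9805.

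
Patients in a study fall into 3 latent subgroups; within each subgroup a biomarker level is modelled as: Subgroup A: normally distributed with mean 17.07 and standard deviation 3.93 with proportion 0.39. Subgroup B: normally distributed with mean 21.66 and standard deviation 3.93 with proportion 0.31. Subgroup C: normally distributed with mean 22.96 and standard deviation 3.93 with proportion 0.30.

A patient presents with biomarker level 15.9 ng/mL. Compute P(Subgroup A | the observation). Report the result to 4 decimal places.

The responsibility of component k is P(Z=k) f_k(x) divided by Σ_j P(Z=j) f_j(x).
Normal densities:
  L_A = (1/(3.93·√(2π)))·exp(−(15.9−17.07)²/(2·3.93²)) = 0.101512·exp(-0.04432) = 0.0971117
  L_B = (1/(3.93·√(2π)))·exp(−(15.9−21.66)²/(2·3.93²)) = 0.101512·exp(-1.07406) = 0.0346783
  L_C = (1/(3.93·√(2π)))·exp(−(15.9−22.96)²/(2·3.93²)) = 0.101512·exp(-1.61359) = 0.0202182
Weight by the priors:
  P(Z=A)·L_A = 0.39 × 0.0971117 = 0.0378736
  P(Z=B)·L_B = 0.31 × 0.0346783 = 0.0107503
  P(Z=C)·L_C = 0.30 × 0.0202182 = 0.00606546
Denominator: 0.0378736 + 0.0107503 + 0.00606546 = 0.0546893
P(Subgroup A | 15.9 ng/mL) = 0.0378736 / 0.0546893 ≈ 0.6925

0.6925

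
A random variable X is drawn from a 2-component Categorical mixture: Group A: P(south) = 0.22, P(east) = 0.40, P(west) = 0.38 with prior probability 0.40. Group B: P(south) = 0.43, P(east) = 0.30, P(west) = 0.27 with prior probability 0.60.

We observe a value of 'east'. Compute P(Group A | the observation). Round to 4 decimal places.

0.4706

The responsibility of component k is P(Z=k) f_k(x) divided by Σ_j P(Z=j) f_j(x).
Categorical probabilities:
  p_A = P(east | comp) = 0.40
  p_B = P(east | comp) = 0.30
Prior × likelihood for each component:
  P(Z=A)·p_A = 0.40 × 0.4 = 0.16
  P(Z=B)·p_B = 0.60 × 0.3 = 0.18
Normaliser: 0.16 + 0.18 = 0.34
Responsibility of Group A: 0.16 / 0.34 ≈ 0.4706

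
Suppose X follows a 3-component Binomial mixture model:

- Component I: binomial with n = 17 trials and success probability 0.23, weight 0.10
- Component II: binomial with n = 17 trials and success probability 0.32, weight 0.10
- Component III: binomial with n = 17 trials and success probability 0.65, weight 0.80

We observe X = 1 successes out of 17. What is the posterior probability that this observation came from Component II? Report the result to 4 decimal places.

The responsibility of component k is P(Z=k) f_k(x) divided by Σ_j P(Z=j) f_j(x).
Component likelihoods at x = 1 successes out of 17:
  p_I = 0.0597074
  p_II = 0.0113695
  p_III = 5.60339e-07
Multiply by the mixture weights:
  P(Z=I)·p_I = 0.10 × 0.0597074 = 0.00597074
  P(Z=II)·p_II = 0.10 × 0.0113695 = 0.00113695
  P(Z=III)·p_III = 0.80 × 5.60339e-07 = 4.48271e-07
Denominator: 0.00597074 + 0.00113695 + 4.48271e-07 = 0.00710814
So the posterior for Component II is 0.00113695 / 0.00710814 ≈ 0.1600.

0.1600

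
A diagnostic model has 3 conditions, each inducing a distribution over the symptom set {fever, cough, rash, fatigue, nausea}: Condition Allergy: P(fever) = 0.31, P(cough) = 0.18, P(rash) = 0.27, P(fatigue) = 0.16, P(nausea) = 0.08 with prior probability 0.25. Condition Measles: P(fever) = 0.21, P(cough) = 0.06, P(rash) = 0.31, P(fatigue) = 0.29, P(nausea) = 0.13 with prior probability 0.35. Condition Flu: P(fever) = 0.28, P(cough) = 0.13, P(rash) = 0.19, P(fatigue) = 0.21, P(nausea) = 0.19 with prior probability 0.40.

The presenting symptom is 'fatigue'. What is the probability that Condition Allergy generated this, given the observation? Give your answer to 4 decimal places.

0.1774

P(component k | x) = π_k·f_k(x) / marginal(x), where marginal(x) = Σ_j π_j·f_j(x).
Evaluate each component's likelihood at the observed value:
  p_Allergy = P(fatigue | comp) = 0.16
  p_Measles = P(fatigue | comp) = 0.29
  p_Flu = P(fatigue | comp) = 0.21
Weight by the priors:
  π_Allergy·p_Allergy = 0.25 × 0.16 = 0.04
  π_Measles·p_Measles = 0.35 × 0.29 = 0.1015
  π_Flu·p_Flu = 0.40 × 0.21 = 0.084
Evidence: 0.04 + 0.1015 + 0.084 = 0.2255
So the posterior for Condition Allergy is 0.04 / 0.2255 ≈ 0.1774.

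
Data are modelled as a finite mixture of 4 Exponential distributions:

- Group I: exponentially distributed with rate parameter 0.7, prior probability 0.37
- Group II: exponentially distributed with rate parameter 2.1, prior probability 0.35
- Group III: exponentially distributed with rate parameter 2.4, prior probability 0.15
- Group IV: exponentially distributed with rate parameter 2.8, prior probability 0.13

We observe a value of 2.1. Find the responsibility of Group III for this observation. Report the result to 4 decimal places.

The responsibility of component k is w_k f_k(x) divided by Σ_j w_j f_j(x).
Evaluate each component's likelihood at the observed value:
  p_I = 0.160948
  p_II = 0.0255259
  p_III = 0.015537
  p_IV = 0.0078254
Weight by the priors:
  w_I·p_I = 0.37 × 0.160948 = 0.0595507
  w_II·p_II = 0.35 × 0.0255259 = 0.00893406
  w_III·p_III = 0.15 × 0.015537 = 0.00233055
  w_IV·p_IV = 0.13 × 0.0078254 = 0.0010173
Denominator: 0.0595507 + 0.00893406 + 0.00233055 + 0.0010173 = 0.0718326
P(Group III | x) = 0.00233055 / 0.0718326 ≈ 0.0324

0.0324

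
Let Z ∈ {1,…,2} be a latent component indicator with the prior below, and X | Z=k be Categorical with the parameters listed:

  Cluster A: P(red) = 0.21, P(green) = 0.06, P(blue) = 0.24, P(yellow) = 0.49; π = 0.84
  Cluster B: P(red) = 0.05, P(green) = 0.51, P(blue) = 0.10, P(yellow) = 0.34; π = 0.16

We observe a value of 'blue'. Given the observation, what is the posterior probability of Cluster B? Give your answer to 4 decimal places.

By Bayes' theorem, P(k | x) = π_k f_k(x) / Σ_j π_j f_j(x).
Categorical probabilities:
  L_A = 0.24
  L_B = 0.1
Multiply by the mixture weights:
  π_A·L_A = 0.84 × 0.24 = 0.2016
  π_B·L_B = 0.16 × 0.1 = 0.016
Evidence: 0.2016 + 0.016 = 0.2176
P(Cluster B | x) ≈ 0.0735

0.0735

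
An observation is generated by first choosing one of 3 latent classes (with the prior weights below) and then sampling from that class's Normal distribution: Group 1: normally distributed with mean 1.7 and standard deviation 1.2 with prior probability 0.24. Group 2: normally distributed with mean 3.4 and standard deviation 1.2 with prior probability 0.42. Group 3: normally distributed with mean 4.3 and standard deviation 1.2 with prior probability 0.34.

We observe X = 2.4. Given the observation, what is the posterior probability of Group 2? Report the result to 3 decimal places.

Apply Bayes' rule: the posterior for each component is proportional to its prior times its likelihood at x.
Normal densities:
  f_1 = 0.280439
  f_2 = 0.234927
  f_3 = 0.0949189
Unnormalised posteriors:
  P(Z=1)·f_1 = 0.24 × 0.280439 = 0.0673054
  P(Z=2)·f_2 = 0.42 × 0.234927 = 0.0986692
  P(Z=3)·f_3 = 0.34 × 0.0949189 = 0.0322724
Sum: 0.0673054 + 0.0986692 + 0.0322724 = 0.198247
P(Group 2 | x) = 0.0986692 / 0.198247 ≈ 0.498

0.498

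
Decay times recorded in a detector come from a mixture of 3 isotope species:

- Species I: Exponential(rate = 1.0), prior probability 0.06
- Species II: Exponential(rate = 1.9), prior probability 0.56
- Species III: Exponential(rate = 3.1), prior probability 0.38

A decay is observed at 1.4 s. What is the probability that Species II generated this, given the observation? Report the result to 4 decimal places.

Apply Bayes' rule: the posterior for each component is proportional to its prior times its likelihood at x.
Exponential densities:
  f_I = 0.246597
  f_II = 0.132902
  f_III = 0.0404132
Multiply by the mixture weights:
  w_I·f_I = 0.06 × 0.246597 = 0.0147958
  w_II·f_II = 0.56 × 0.132902 = 0.0744249
  w_III·f_III = 0.38 × 0.0404132 = 0.015357
Marginal: 0.0147958 + 0.0744249 + 0.015357 = 0.104578
So the posterior for Species II is 0.0744249 / 0.104578 ≈ 0.7117.

0.7117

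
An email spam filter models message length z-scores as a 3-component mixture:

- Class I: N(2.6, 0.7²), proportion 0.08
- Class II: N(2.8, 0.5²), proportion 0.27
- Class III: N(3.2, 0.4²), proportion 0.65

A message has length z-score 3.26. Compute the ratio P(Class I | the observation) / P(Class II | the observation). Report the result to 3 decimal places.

0.207

Posterior odds = (π_i f_i(x)) / (π_j f_j(x)); the normalising sum cancels.
Evaluate each component's likelihood at the observed value:
  p_I = 0.365403
  p_II = 0.522573
  p_III = 0.986198
Odds = (0.08/0.27) × (0.365403/0.522573) = 0.296296 × 0.699239 ≈ 0.207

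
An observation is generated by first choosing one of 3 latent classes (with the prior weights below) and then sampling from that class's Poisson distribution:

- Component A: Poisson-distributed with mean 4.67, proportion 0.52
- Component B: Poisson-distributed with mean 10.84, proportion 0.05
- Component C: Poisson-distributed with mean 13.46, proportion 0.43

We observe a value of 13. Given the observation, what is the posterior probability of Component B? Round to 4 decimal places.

0.0867

Posterior ∝ prior × likelihood, so P(k | x) ∝ π_k f_k(x); normalise over all components.
Component likelihoods at x = 13:
  p_A = e^(−4.67)·4.67^13/13! = 0.000756282
  p_B = e^(−10.84)·10.84^13/13! = 0.0898149
  p_C = e^(−13.46)·13.46^13/13! = 0.109069
Multiply by the mixture weights:
  π_A·p_A = 0.52 × 0.000756282 = 0.000393267
  π_B·p_B = 0.05 × 0.0898149 = 0.00449074
  π_C·p_C = 0.43 × 0.109069 = 0.0468997
Normaliser: 0.000393267 + 0.00449074 + 0.0468997 = 0.0517837
So the posterior for Component B is 0.00449074 / 0.0517837 ≈ 0.0867.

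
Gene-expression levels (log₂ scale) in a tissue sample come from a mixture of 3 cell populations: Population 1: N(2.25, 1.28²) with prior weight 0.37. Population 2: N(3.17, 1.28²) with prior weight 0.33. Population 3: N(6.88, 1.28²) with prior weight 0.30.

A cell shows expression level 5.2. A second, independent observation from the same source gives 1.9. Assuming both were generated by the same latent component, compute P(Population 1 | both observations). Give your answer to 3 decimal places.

P(component k | x) = π_k·f_k(x) / marginal(x), where marginal(x) = Σ_j π_j·f_j(x).
Since both observations come from the same component, the likelihood for component k is f_k(x₁)·f_k(x₂).
  p_1 = [(1/(1.28·√(2π)))·exp(−(5.2−2.25)²/(2·1.28²)) = 0.311674·exp(-2.65579) = 0.0218929] × [0.300237] = 0.00657308
  p_2 = [(1/(1.28·√(2π)))·exp(−(5.2−3.17)²/(2·1.28²)) = 0.311674·exp(-1.25760) = 0.08862] × [0.190516] = 0.0168836
  p_3 = [(1/(1.28·√(2π)))·exp(−(5.2−6.88)²/(2·1.28²)) = 0.311674·exp(-0.86133) = 0.131713] × [0.000160972] = 2.12022e-05
Weight by the priors:
  π_1·p_1 = 0.37 × 0.00657308 = 0.00243204
  π_2·p_2 = 0.33 × 0.0168836 = 0.00557158
  π_3·p_3 = 0.30 × 2.12022e-05 = 6.36065e-06
Normaliser: 0.00243204 + 0.00557158 + 6.36065e-06 = 0.00800998
P(Population 1 | data) = 0.00243204 / 0.00800998 ≈ 0.304

0.304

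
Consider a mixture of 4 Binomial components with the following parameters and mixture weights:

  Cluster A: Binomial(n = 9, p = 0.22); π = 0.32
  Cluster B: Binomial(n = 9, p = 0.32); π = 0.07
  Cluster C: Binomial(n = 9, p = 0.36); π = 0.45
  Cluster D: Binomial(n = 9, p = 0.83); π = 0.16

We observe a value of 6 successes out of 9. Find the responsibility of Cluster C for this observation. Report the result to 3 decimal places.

The responsibility of component k is π_k f_k(x) divided by Σ_j π_j f_j(x).
Evaluate each component's likelihood at the observed value:
  p_A = C(9,6)·0.22^6·0.78^3 = 84·0.00011338·0.474552 = 0.00451959
  p_B = C(9,6)·0.32^6·0.68^3 = 84·0.00107374·0.314432 = 0.02836
  p_C = C(9,6)·0.36^6·0.64^3 = 84·0.00217678·0.262144 = 0.047933
  p_D = C(9,6)·0.83^6·0.17^3 = 84·0.32694·0.004913 = 0.134926
Multiply by the mixture weights:
  π_A·p_A = 0.32 × 0.00451959 = 0.00144627
  π_B·p_B = 0.07 × 0.02836 = 0.0019852
  π_C·p_C = 0.45 × 0.047933 = 0.0215698
  π_D·p_D = 0.16 × 0.134926 = 0.0215881
Evidence: 0.00144627 + 0.0019852 + 0.0215698 + 0.0215881 = 0.0465894
P(Cluster C | the observation) ≈ 0.463

0.463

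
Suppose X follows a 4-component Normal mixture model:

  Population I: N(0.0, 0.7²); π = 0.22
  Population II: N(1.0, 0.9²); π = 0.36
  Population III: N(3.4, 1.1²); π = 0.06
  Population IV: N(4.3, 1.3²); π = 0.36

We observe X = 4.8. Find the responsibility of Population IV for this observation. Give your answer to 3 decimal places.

0.914

Posterior ∝ prior × likelihood, so P(k | x) ∝ P(Z=k) f_k(x); normalise over all components.
Evaluate each component's likelihood at the observed value:
  L_I = 3.51124e-11
  L_II = 5.96415e-05
  L_III = 0.161352
  L_IV = 0.285
Weight by the priors:
  P(Z=I)·L_I = 0.22 × 3.51124e-11 = 7.72472e-12
  P(Z=II)·L_II = 0.36 × 5.96415e-05 = 2.1471e-05
  P(Z=III)·L_III = 0.06 × 0.161352 = 0.00968113
  P(Z=IV)·L_IV = 0.36 × 0.285 = 0.1026
Normaliser: 7.72472e-12 + 2.1471e-05 + 0.00968113 + 0.1026 = 0.112302
So the posterior for Population IV is 0.1026 / 0.112302 ≈ 0.914.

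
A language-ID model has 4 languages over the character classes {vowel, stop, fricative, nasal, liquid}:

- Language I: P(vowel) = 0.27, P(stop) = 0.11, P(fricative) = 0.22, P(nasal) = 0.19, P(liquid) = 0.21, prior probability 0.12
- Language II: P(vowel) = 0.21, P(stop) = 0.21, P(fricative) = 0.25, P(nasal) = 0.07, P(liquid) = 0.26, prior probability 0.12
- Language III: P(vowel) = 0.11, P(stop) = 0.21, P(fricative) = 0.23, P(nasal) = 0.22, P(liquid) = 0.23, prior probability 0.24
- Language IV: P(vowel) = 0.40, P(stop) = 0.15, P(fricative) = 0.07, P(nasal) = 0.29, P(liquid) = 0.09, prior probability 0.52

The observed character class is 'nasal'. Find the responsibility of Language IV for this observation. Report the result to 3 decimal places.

Posterior ∝ prior × likelihood, so P(k | x) ∝ π_k f_k(x); normalise over all components.
Categorical probabilities:
  L_I = P(nasal | comp) = 0.19
  L_II = P(nasal | comp) = 0.07
  L_III = P(nasal | comp) = 0.22
  L_IV = P(nasal | comp) = 0.29
Prior × likelihood for each component:
  π_I·L_I = 0.12 × 0.19 = 0.0228
  π_II·L_II = 0.12 × 0.07 = 0.0084
  π_III·L_III = 0.24 × 0.22 = 0.0528
  π_IV·L_IV = 0.52 × 0.29 = 0.1508
Denominator: 0.0228 + 0.0084 + 0.0528 + 0.1508 = 0.2348
P(Language IV | the observation) ≈ 0.642

0.642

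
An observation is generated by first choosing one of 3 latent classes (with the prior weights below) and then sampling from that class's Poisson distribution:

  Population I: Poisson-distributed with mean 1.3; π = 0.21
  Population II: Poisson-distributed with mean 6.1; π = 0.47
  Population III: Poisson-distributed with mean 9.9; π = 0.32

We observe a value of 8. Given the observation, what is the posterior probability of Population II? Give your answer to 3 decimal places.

Apply Bayes' rule: the posterior for each component is proportional to its prior times its likelihood at x.
Component likelihoods at x = 8:
  p_I = e^(−1.3)·1.3^8/8! = 5.5137e-05
  p_II = e^(−6.1)·6.1^8/8! = 0.10664
  p_III = e^(−9.9)·9.9^8/8! = 0.114827
Prior × likelihood for each component:
  π_I·p_I = 0.21 × 5.5137e-05 = 1.15788e-05
  π_II·p_II = 0.47 × 0.10664 = 0.050121
  π_III·p_III = 0.32 × 0.114827 = 0.0367448
Normaliser: 1.15788e-05 + 0.050121 + 0.0367448 = 0.0868774
P(Population II | data) ≈ 0.577

0.577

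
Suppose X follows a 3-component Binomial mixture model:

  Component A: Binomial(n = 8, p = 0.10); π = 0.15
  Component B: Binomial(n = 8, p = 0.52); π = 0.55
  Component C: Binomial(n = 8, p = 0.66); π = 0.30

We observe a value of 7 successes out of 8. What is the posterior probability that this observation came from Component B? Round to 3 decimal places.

0.328

By Bayes' theorem, P(k | x) = π_k f_k(x) / Σ_j π_j f_j(x).
Evaluate each component's likelihood at the observed value:
  L_A = 7.2e-07
  L_B = 0.039478
  L_C = 0.14838
Weight by the priors:
  π_A·L_A = 0.15 × 7.2e-07 = 1.08e-07
  π_B·L_B = 0.55 × 0.039478 = 0.0217129
  π_C·L_C = 0.30 × 0.14838 = 0.0445141
Evidence: 1.08e-07 + 0.0217129 + 0.0445141 = 0.0662271
Responsibility of Component B: 0.0217129 / 0.0662271 ≈ 0.328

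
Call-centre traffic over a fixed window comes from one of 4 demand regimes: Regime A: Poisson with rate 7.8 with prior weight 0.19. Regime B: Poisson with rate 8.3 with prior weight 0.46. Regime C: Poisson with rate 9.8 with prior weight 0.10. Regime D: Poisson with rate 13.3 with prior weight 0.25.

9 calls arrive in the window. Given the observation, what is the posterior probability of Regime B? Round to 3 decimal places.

0.537

The responsibility of component k is w_k f_k(x) divided by Σ_j w_j f_j(x).
Poisson probabilities:
  p_A = 0.120668
  p_B = 0.128025
  p_C = 0.127405
  p_D = 0.0600876
Unnormalised posteriors:
  w_A·p_A = 0.19 × 0.120668 = 0.0229269
  w_B·p_B = 0.46 × 0.128025 = 0.0588916
  w_C·p_C = 0.10 × 0.127405 = 0.0127405
  w_D·p_D = 0.25 × 0.0600876 = 0.0150219
Denominator: 0.0229269 + 0.0588916 + 0.0127405 + 0.0150219 = 0.109581
P(Regime B | the observation) ≈ 0.537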